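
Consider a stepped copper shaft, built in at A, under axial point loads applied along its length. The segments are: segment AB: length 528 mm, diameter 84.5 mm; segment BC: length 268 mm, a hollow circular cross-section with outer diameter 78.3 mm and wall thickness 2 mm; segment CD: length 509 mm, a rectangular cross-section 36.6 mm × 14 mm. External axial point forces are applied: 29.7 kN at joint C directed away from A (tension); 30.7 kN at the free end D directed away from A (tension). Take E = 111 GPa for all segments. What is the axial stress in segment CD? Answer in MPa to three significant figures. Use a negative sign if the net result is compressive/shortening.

Internal axial forces (sectioning from the free end, tension +): N_CD = 30.7 kN, N_BC = 60.4 kN, N_AB = 60.4 kN.
A_CD = 512.4 mm².
σ_CD = N_CD/A_CD = 30700/512.4 = 59.91 MPa.

59.9 MPa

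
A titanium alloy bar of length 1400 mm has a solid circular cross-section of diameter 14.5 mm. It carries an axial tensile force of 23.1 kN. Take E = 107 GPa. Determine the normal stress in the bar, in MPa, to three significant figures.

A = 165.1 mm².
σ = N/A = 23100/165.1 = 139.9 MPa.

140 MPa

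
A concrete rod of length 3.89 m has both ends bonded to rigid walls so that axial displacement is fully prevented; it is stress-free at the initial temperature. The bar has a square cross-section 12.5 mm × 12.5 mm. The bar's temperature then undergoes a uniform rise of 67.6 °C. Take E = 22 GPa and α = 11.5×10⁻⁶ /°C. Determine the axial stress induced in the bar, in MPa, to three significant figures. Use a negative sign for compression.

-17.1 MPa

Free thermal expansion αLΔT = 11.5e-6 · 3890 · 67.6 = 3.024 mm.
The walls impose strain ε = −(3.024)/3890 = -7.7740e-04; σ = Eε = 22000 · -7.7740e-04 = -17.1 MPa.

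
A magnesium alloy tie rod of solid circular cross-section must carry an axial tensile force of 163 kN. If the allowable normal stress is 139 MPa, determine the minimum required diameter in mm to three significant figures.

Required area A ≥ P/σ_allow = 163000/139 = 1173 mm².
For a solid circular section, d ≥ √(4A/π) = 38.64 mm.

38.6 mm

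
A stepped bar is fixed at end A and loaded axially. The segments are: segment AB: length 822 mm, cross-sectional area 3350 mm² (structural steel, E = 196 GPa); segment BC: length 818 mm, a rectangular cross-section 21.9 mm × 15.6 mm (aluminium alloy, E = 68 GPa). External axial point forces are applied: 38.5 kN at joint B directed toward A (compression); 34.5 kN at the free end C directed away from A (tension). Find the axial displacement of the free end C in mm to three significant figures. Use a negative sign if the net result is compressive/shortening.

Internal axial forces (sectioning from the free end, tension +): N_BC = 34.5 kN, N_AB = -4 kN.
A_BC = 341.6 mm².
δ_AB = -4000·822/(3350·196000) = -0.005008 mm
δ_BC = 34500·818/(341.6·68000) = 1.215 mm
δ = Σδ_i = 1.21 mm.

1.21 mm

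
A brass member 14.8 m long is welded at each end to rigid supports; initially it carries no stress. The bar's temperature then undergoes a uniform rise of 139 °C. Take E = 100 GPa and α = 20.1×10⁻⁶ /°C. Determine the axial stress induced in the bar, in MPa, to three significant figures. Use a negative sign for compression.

-279 MPa

Free thermal expansion αLΔT = 20.1e-6 · 14800 · 139 = 41.35 mm.
The walls impose strain ε = −(41.35)/14800 = -2.7939e-03; σ = Eε = 100000 · -2.7939e-03 = -279.4 MPa.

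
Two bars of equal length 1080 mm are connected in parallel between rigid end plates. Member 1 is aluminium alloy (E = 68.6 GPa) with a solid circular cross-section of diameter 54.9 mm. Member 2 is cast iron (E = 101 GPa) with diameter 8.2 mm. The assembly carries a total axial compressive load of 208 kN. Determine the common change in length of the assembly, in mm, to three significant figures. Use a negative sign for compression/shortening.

A_1 = 2367 mm².
A_2 = 52.81 mm².
Equal strain + equilibrium ⇒ each member carries load in proportion to AE: A₁E₁ = 162400000 N, A₂E₂ = 5334000 N, ΣAE = 167700000 N.
δ = PL/ΣAE = -208000·1080/167700000 = -1.339 mm.

-1.34 mm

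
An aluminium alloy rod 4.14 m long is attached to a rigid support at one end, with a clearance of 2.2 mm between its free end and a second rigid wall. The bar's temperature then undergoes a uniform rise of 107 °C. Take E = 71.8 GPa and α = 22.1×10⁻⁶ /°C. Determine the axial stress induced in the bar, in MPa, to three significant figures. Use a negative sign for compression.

-132 MPa

Free thermal expansion αLΔT = 22.1e-6 · 4140 · 107 = 9.79 mm.
The walls engage after the gap closes; constrained expansion = 9.79 − 2.2 = 7.59 mm.
The walls impose strain ε = −(7.59)/4140 = -1.8333e-03; σ = Eε = 71800 · -1.8333e-03 = -131.6 MPa.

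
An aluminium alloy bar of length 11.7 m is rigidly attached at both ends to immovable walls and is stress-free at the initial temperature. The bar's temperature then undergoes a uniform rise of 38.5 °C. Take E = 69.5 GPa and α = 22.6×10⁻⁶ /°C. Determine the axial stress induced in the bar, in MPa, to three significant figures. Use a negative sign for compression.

Free thermal expansion αLΔT = 22.6e-6 · 11700 · 38.5 = 10.18 mm.
The walls impose strain ε = −(10.18)/11700 = -8.7010e-04; σ = Eε = 69500 · -8.7010e-04 = -60.47 MPa.

-60.5 MPa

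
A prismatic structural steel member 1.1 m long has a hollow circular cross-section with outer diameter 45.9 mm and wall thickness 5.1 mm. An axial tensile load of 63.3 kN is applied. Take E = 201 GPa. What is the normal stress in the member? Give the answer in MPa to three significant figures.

A = 653.7 mm².
σ = N/A = 63300/653.7 = 96.83 MPa.

96.8 MPa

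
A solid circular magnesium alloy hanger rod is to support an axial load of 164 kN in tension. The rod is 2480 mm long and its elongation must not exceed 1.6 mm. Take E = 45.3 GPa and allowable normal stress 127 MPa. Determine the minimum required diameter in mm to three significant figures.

84.5 mm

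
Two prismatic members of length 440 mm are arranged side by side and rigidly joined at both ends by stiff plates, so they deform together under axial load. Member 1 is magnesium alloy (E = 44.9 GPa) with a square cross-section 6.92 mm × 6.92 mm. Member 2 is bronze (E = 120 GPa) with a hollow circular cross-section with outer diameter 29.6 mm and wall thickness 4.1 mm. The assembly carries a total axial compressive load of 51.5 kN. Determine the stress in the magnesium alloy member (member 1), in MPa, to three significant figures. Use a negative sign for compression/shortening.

-55.6 MPa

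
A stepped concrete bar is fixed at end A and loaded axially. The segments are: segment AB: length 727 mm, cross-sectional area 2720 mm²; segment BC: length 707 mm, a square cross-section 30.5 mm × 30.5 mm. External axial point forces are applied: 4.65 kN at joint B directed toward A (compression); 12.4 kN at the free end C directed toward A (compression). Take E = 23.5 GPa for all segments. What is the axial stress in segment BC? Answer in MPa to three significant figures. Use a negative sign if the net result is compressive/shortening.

-13.3 MPa

Internal axial forces (sectioning from the free end, tension +): N_BC = -12.4 kN, N_AB = -17.05 kN.
A_BC = 930.2 mm².
σ_BC = N_BC/A_BC = -12400/930.2 = -13.33 MPa.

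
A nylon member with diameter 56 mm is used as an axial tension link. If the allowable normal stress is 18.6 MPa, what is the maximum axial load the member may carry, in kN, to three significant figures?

A = 2463 mm².
P_max = σ_allow · A = 18.6 · 2463 = 45810 N = 45.81 kN.

45.8 kN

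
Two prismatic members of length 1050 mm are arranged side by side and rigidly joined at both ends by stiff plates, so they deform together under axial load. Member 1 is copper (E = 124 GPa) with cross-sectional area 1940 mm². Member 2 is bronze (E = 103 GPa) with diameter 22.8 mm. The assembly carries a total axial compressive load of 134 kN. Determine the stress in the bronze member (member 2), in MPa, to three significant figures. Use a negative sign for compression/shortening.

-48.8 MPa

A_2 = 408.3 mm².
Equal strain + equilibrium ⇒ each member carries load in proportion to AE: A₁E₁ = 240600000 N, A₂E₂ = 42050000 N, ΣAE = 282600000 N.
σ₂ = P·E₂/ΣAE = -134000·103000/282600000 = -48.84 MPa.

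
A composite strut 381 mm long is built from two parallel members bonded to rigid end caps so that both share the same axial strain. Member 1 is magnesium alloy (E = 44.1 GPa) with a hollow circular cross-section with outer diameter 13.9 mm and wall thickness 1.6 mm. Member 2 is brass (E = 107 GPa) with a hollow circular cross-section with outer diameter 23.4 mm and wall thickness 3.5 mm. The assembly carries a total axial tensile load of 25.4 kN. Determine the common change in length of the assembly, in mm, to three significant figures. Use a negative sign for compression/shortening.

0.370 mm

A_1 = 61.83 mm².
A_2 = 218.8 mm².
Equal strain + equilibrium ⇒ each member carries load in proportion to AE: A₁E₁ = 2727000 N, A₂E₂ = 23410000 N, ΣAE = 26140000 N.
δ = PL/ΣAE = 25400·381/26140000 = 0.3702 mm.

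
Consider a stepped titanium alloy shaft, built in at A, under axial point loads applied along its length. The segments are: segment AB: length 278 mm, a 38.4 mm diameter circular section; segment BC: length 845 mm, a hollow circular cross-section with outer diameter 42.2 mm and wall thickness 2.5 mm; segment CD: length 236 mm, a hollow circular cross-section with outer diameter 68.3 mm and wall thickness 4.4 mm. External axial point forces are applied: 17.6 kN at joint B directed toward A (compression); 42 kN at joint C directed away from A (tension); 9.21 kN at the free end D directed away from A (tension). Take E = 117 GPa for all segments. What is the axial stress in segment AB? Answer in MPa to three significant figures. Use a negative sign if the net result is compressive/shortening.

29.0 MPa

Internal axial forces (sectioning from the free end, tension +): N_CD = 9.21 kN, N_BC = 51.21 kN, N_AB = 33.61 kN.
A_AB = 1158 mm².
σ_AB = N_AB/A_AB = 33610/1158 = 29.02 MPa.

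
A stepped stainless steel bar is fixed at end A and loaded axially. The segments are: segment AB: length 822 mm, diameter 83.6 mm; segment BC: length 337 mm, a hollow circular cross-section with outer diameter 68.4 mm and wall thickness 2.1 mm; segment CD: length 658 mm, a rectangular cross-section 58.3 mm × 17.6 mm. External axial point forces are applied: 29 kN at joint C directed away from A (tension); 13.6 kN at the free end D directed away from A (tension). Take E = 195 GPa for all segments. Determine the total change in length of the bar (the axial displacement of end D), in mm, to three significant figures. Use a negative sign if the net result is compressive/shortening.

0.246 mm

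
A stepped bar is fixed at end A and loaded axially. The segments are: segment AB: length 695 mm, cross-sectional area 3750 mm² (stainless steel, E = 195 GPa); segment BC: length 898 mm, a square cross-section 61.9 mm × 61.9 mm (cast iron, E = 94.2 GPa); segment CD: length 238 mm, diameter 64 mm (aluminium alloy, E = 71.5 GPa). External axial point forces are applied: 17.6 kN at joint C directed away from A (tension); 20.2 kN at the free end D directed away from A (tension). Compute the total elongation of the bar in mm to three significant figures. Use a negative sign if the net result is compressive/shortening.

Internal axial forces (sectioning from the free end, tension +): N_CD = 20.2 kN, N_BC = 37.8 kN, N_AB = 37.8 kN.
A_BC = 3832 mm².
A_CD = 3217 mm².
δ_AB = 37800·695/(3750·195000) = 0.03593 mm
δ_BC = 37800·898/(3832·94200) = 0.09405 mm
δ_CD = 20200·238/(3217·71500) = 0.0209 mm
δ = Σδ_i = 0.1509 mm.

0.151 mm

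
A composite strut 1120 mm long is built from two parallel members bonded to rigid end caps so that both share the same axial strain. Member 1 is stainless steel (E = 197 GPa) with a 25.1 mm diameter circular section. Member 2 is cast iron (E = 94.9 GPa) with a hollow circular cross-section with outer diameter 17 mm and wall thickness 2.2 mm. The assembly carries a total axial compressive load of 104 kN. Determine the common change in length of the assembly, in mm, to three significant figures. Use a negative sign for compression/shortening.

A_1 = 494.8 mm².
A_2 = 102.3 mm².
Equal strain + equilibrium ⇒ each member carries load in proportion to AE: A₁E₁ = 97480000 N, A₂E₂ = 9707000 N, ΣAE = 107200000 N.
δ = PL/ΣAE = -104000·1120/107200000 = -1.087 mm.

-1.09 mm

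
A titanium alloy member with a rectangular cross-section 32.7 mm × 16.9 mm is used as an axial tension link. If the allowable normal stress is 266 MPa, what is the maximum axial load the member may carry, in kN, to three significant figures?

A = 552.6 mm².
P_max = σ_allow · A = 266 · 552.6 = 147000 N = 147 kN.

147 kN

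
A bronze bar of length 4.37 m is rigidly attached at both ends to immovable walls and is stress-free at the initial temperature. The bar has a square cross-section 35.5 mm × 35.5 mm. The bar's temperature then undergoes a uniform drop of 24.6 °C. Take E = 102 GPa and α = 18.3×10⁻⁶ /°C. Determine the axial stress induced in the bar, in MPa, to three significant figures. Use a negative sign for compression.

Free thermal expansion αLΔT = 18.3e-6 · 4370 · -24.6 = -1.967 mm.
The walls impose strain ε = −(-1.967)/4370 = 4.5018e-04; σ = Eε = 102000 · 4.5018e-04 = 45.92 MPa.

45.9 MPa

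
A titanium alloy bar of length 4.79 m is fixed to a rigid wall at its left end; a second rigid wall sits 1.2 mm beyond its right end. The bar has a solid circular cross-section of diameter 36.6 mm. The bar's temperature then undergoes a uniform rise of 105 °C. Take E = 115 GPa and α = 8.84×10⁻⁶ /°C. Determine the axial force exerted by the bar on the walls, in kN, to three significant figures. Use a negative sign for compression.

-82.0 kN

Free thermal expansion αLΔT = 8.84e-6 · 4790 · 105 = 4.446 mm.
The walls engage after the gap closes; constrained expansion = 4.446 − 1.2 = 3.246 mm.
The walls impose strain ε = −(3.246)/4790 = -6.7768e-04; σ = Eε = 115000 · -6.7768e-04 = -77.93 MPa.
Wall reaction R = σ·A = -77.93·1052 = -81990 N = -81.99 kN.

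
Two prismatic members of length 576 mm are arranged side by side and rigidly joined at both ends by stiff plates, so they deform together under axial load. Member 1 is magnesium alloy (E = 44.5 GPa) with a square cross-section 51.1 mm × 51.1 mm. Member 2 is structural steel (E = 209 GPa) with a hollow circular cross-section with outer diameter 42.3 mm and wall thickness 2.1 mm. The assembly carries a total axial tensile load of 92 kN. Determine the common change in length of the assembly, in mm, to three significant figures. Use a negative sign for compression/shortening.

A_1 = 2611 mm².
A_2 = 265.2 mm².
Equal strain + equilibrium ⇒ each member carries load in proportion to AE: A₁E₁ = 116200000 N, A₂E₂ = 55430000 N, ΣAE = 171600000 N.
δ = PL/ΣAE = 92000·576/171600000 = 0.3088 mm.

0.309 mm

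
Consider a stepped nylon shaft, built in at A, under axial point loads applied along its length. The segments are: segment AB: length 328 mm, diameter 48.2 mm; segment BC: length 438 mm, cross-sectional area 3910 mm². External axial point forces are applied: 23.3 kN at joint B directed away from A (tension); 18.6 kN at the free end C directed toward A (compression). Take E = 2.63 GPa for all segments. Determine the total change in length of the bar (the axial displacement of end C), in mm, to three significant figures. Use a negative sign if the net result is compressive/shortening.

Internal axial forces (sectioning from the free end, tension +): N_BC = -18.6 kN, N_AB = 4.7 kN.
A_AB = 1825 mm².
δ_AB = 4700·328/(1825·2630) = 0.3212 mm
δ_BC = -18600·438/(3910·2630) = -0.7922 mm
δ = Σδ_i = -0.471 mm.

-0.471 mm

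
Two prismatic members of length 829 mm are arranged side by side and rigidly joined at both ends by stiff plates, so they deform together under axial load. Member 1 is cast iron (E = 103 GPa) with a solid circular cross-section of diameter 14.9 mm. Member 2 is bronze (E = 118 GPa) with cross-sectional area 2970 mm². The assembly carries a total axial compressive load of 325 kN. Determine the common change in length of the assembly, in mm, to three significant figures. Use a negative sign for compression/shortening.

-0.731 mm

A_1 = 174.4 mm².
Equal strain + equilibrium ⇒ each member carries load in proportion to AE: A₁E₁ = 17960000 N, A₂E₂ = 350500000 N, ΣAE = 368400000 N.
δ = PL/ΣAE = -325000·829/368400000 = -0.7313 mm.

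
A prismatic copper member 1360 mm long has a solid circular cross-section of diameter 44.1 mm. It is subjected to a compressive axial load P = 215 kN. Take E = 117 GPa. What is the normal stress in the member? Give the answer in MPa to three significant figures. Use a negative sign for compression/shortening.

A = 1527 mm².
σ = N/A = -215000/1527 = -140.8 MPa.

-141 MPa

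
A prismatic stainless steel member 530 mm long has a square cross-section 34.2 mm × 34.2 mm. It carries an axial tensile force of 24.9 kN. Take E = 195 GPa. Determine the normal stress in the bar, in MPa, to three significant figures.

A = 1170 mm².
σ = N/A = 24900/1170 = 21.29 MPa.

21.3 MPa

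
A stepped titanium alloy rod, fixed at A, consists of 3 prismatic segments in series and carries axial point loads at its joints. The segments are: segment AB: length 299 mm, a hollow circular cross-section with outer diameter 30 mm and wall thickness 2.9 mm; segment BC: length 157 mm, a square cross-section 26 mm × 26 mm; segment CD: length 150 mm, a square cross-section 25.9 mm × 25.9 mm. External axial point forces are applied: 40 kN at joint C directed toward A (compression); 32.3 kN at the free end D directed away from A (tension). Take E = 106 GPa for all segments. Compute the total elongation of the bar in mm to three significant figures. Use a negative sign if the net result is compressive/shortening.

-0.0367 mm

Internal axial forces (sectioning from the free end, tension +): N_CD = 32.3 kN, N_BC = -7.7 kN, N_AB = -7.7 kN.
A_AB = 246.9 mm².
A_BC = 676 mm².
A_CD = 670.8 mm².
δ_AB = -7700·299/(246.9·106000) = -0.08797 mm
δ_BC = -7700·157/(676·106000) = -0.01687 mm
δ_CD = 32300·150/(670.8·106000) = 0.06814 mm
δ = Σδ_i = -0.0367 mm.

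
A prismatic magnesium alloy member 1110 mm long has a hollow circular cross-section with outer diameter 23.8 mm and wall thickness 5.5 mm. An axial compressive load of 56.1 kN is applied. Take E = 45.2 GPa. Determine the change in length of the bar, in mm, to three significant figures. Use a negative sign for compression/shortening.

-4.36 mm

A = 316.2 mm².
δ_mech = NL/(AE) = -56100·1110/(316.2·45200) = -4.357 mm.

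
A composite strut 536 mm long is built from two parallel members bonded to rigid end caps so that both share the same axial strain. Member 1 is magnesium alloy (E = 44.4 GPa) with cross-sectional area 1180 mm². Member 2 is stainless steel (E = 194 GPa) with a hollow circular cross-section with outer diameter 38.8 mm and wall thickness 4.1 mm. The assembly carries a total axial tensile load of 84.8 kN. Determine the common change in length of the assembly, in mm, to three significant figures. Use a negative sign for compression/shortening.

0.327 mm

A_2 = 447 mm².
Equal strain + equilibrium ⇒ each member carries load in proportion to AE: A₁E₁ = 52390000 N, A₂E₂ = 86710000 N, ΣAE = 139100000 N.
δ = PL/ΣAE = 84800·536/139100000 = 0.3268 mm.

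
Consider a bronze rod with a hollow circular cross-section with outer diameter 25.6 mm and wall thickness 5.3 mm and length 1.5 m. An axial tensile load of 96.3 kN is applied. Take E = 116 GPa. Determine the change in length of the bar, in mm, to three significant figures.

A = 338 mm².
δ_mech = NL/(AE) = 96300·1500/(338·116000) = 3.684 mm.

3.68 mm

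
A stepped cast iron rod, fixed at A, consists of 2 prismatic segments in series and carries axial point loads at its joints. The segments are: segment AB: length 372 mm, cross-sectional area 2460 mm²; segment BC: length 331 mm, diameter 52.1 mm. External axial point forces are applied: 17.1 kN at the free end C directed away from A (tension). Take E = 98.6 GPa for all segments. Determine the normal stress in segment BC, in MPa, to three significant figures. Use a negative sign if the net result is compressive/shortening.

8.02 MPa

Internal axial forces (sectioning from the free end, tension +): N_BC = 17.1 kN, N_AB = 17.1 kN.
A_BC = 2132 mm².
σ_BC = N_BC/A_BC = 17100/2132 = 8.021 MPa.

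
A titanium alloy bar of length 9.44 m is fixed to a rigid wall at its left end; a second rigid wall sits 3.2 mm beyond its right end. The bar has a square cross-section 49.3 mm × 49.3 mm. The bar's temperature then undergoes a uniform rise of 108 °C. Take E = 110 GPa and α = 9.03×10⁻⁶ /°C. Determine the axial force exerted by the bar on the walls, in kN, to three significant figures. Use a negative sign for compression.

-170 kN

Free thermal expansion αLΔT = 9.03e-6 · 9440 · 108 = 9.206 mm.
The walls engage after the gap closes; constrained expansion = 9.206 − 3.2 = 6.006 mm.
The walls impose strain ε = −(6.006)/9440 = -6.3626e-04; σ = Eε = 110000 · -6.3626e-04 = -69.99 MPa.
Wall reaction R = σ·A = -69.99·2430 = -170100 N = -170.1 kN.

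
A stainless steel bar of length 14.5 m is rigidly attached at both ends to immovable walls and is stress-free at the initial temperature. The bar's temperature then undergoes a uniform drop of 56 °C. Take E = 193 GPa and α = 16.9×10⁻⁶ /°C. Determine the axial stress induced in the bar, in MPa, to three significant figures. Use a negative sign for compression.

183 MPa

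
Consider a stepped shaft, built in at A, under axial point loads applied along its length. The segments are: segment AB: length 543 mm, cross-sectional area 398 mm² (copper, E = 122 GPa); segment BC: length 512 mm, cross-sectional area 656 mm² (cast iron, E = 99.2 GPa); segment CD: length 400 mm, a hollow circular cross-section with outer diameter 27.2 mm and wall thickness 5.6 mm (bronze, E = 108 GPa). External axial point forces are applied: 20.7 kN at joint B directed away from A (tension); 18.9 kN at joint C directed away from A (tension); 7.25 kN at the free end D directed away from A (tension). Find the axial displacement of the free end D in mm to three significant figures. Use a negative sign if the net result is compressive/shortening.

0.800 mm

Internal axial forces (sectioning from the free end, tension +): N_CD = 7.25 kN, N_BC = 26.15 kN, N_AB = 46.85 kN.
A_CD = 380 mm².
δ_AB = 46850·543/(398·122000) = 0.5239 mm
δ_BC = 26150·512/(656·99200) = 0.2057 mm
δ_CD = 7250·400/(380·108000) = 0.07066 mm
δ = Σδ_i = 0.8003 mm.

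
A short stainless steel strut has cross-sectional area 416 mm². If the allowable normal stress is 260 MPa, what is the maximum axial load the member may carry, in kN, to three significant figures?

P_max = σ_allow · A = 260 · 416 = 108200 N = 108.2 kN.

108 kN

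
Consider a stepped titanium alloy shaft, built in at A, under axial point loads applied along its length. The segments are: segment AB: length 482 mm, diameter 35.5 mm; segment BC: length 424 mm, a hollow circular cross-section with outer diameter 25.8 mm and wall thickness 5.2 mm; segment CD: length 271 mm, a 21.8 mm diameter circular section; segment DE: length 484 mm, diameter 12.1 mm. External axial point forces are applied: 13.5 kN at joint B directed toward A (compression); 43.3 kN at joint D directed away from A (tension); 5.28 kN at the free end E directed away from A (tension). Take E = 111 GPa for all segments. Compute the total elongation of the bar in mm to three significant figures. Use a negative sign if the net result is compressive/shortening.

1.22 mm

Internal axial forces (sectioning from the free end, tension +): N_DE = 5.28 kN, N_CD = 48.58 kN, N_BC = 48.58 kN, N_AB = 35.08 kN.
A_AB = 989.8 mm².
A_BC = 336.5 mm².
A_CD = 373.3 mm².
A_DE = 115 mm².
δ_AB = 35080·482/(989.8·111000) = 0.1539 mm
δ_BC = 48580·424/(336.5·111000) = 0.5514 mm
δ_CD = 48580·271/(373.3·111000) = 0.3178 mm
δ_DE = 5280·484/(115·111000) = 0.2002 mm
δ = Σδ_i = 1.223 mm.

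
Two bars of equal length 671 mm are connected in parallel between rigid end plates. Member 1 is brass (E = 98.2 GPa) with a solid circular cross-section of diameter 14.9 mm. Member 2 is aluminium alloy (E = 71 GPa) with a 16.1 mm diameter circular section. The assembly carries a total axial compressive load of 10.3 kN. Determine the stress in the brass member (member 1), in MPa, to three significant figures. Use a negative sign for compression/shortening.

A_1 = 174.4 mm².
A_2 = 203.6 mm².
Equal strain + equilibrium ⇒ each member carries load in proportion to AE: A₁E₁ = 17120000 N, A₂E₂ = 14450000 N, ΣAE = 31580000 N.
σ₁ = P·E₁/ΣAE = -10300·98200/31580000 = -32.03 MPa.

-32.0 MPa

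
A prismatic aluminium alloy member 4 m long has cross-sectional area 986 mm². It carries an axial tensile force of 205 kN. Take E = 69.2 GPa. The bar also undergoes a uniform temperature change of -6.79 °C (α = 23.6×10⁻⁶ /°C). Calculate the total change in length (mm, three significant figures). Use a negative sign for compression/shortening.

11.4 mm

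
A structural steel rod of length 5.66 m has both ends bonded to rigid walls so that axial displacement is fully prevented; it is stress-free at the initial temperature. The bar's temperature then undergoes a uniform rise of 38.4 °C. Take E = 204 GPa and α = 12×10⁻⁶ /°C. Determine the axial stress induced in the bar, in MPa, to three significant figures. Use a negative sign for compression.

-94.0 MPa

Free thermal expansion αLΔT = 12e-6 · 5660 · 38.4 = 2.608 mm.
The walls impose strain ε = −(2.608)/5660 = -4.6080e-04; σ = Eε = 204000 · -4.6080e-04 = -94 MPa.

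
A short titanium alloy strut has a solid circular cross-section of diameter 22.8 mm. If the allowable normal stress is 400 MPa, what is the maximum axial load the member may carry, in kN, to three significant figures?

A = 408.3 mm².
P_max = σ_allow · A = 400 · 408.3 = 163300 N = 163.3 kN.

163 kN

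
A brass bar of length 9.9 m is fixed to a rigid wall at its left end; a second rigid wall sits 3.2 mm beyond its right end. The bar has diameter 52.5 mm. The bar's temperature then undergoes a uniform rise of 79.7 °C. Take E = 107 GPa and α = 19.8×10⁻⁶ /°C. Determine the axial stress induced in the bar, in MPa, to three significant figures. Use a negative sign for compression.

-134 MPa

Free thermal expansion αLΔT = 19.8e-6 · 9900 · 79.7 = 15.62 mm.
The walls engage after the gap closes; constrained expansion = 15.62 − 3.2 = 12.42 mm.
The walls impose strain ε = −(12.42)/9900 = -1.2548e-03; σ = Eε = 107000 · -1.2548e-03 = -134.3 MPa.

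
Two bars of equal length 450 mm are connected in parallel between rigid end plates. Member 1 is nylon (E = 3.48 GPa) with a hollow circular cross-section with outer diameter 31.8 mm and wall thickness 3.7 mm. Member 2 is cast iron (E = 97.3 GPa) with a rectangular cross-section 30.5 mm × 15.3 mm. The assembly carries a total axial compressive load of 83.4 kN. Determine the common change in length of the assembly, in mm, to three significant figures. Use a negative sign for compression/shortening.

-0.806 mm

A_1 = 326.6 mm².
A_2 = 466.7 mm².
Equal strain + equilibrium ⇒ each member carries load in proportion to AE: A₁E₁ = 1137000 N, A₂E₂ = 45410000 N, ΣAE = 46540000 N.
δ = PL/ΣAE = -83400·450/46540000 = -0.8064 mm.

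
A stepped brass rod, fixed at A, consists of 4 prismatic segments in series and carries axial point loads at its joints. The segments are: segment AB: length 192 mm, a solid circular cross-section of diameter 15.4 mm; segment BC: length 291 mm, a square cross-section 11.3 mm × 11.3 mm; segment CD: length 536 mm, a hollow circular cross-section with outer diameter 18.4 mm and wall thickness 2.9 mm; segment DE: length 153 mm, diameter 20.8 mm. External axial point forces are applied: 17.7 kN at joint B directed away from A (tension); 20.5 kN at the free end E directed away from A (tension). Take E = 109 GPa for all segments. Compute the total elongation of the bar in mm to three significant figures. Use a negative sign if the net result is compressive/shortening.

Internal axial forces (sectioning from the free end, tension +): N_DE = 20.5 kN, N_CD = 20.5 kN, N_BC = 20.5 kN, N_AB = 38.2 kN.
A_AB = 186.3 mm².
A_BC = 127.7 mm².
A_CD = 141.2 mm².
A_DE = 339.8 mm².
δ_AB = 38200·192/(186.3·109000) = 0.3612 mm
δ_BC = 20500·291/(127.7·109000) = 0.4286 mm
δ_CD = 20500·536/(141.2·109000) = 0.7139 mm
δ_DE = 20500·153/(339.8·109000) = 0.08468 mm
δ = Σδ_i = 1.588 mm.

1.59 mm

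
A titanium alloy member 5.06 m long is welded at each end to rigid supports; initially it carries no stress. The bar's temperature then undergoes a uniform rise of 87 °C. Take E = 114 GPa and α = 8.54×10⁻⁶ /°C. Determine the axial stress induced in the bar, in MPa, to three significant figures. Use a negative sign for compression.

-84.7 MPa

Free thermal expansion αLΔT = 8.54e-6 · 5060 · 87 = 3.759 mm.
The walls impose strain ε = −(3.759)/5060 = -7.4298e-04; σ = Eε = 114000 · -7.4298e-04 = -84.7 MPa.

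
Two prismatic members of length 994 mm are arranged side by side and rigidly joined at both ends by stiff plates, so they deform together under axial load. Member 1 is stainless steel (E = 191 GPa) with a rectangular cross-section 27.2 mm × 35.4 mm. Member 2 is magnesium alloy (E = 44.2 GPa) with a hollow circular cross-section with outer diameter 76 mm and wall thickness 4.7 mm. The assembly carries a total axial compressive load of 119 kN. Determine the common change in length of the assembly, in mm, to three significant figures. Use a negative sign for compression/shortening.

-0.513 mm

A_1 = 962.9 mm².
A_2 = 1053 mm².
Equal strain + equilibrium ⇒ each member carries load in proportion to AE: A₁E₁ = 183900000 N, A₂E₂ = 46530000 N, ΣAE = 230400000 N.
δ = PL/ΣAE = -119000·994/230400000 = -0.5133 mm.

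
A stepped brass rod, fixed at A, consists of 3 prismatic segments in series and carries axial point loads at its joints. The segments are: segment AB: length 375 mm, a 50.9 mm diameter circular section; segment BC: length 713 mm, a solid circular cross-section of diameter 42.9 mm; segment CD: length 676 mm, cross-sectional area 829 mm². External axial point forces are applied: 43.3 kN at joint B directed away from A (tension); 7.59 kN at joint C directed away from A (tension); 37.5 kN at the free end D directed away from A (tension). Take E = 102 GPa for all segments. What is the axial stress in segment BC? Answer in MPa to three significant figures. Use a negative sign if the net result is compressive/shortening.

31.2 MPa

Internal axial forces (sectioning from the free end, tension +): N_CD = 37.5 kN, N_BC = 45.09 kN, N_AB = 88.39 kN.
A_BC = 1445 mm².
σ_BC = N_BC/A_BC = 45090/1445 = 31.19 MPa.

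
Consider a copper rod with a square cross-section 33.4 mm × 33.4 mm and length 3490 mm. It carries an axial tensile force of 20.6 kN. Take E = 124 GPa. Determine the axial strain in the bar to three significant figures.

1.49e-04

A = 1116 mm².
σ = N/A = 18.47 MPa; ε = σ/E = 18.47/124000 = 1.489e-04.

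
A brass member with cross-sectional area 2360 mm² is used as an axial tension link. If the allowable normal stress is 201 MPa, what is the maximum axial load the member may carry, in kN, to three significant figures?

P_max = σ_allow · A = 201 · 2360 = 474400 N = 474.4 kN.

474 kN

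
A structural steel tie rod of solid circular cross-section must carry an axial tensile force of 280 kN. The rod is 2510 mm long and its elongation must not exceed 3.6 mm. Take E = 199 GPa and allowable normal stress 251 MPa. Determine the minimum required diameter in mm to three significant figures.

37.7 mm

Required area A ≥ P/σ_allow = 280000/251 = 1116 mm².
For a solid circular section, d ≥ √(4A/π) = 37.69 mm.
Elongation limit: A ≥ PL/(Eδ_allow) = 280000·2510/(199000·3.6) = 981 mm² ⇒ d ≥ 35.34 mm.
The stress limit governs.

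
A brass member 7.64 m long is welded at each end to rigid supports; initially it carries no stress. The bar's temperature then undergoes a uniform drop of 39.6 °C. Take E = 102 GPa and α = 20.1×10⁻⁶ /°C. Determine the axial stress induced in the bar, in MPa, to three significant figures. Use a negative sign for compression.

Free thermal expansion αLΔT = 20.1e-6 · 7640 · -39.6 = -6.081 mm.
The walls impose strain ε = −(-6.081)/7640 = 7.9596e-04; σ = Eε = 102000 · 7.9596e-04 = 81.19 MPa.

81.2 MPa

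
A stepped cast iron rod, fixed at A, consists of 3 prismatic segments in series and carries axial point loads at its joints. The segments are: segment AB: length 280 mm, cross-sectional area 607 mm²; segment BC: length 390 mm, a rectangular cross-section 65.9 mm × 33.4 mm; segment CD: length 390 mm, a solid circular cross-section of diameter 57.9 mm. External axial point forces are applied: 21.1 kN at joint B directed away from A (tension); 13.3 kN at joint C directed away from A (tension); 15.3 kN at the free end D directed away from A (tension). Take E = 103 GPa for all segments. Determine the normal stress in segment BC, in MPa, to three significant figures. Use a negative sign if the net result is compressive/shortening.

Internal axial forces (sectioning from the free end, tension +): N_CD = 15.3 kN, N_BC = 28.6 kN, N_AB = 49.7 kN.
A_BC = 2201 mm².
σ_BC = N_BC/A_BC = 28600/2201 = 12.99 MPa.

13.0 MPa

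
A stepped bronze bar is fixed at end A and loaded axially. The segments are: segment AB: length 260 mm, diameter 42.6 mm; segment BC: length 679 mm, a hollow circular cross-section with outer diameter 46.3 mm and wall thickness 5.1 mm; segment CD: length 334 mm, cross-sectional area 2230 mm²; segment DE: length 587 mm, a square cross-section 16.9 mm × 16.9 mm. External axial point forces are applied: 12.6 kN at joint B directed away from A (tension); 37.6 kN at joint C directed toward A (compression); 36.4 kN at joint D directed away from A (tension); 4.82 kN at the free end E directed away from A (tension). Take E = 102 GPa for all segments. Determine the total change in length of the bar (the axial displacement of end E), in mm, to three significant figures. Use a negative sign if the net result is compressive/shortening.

Internal axial forces (sectioning from the free end, tension +): N_DE = 4.82 kN, N_CD = 41.22 kN, N_BC = 3.62 kN, N_AB = 16.22 kN.
A_AB = 1425 mm².
A_BC = 660.1 mm².
A_DE = 285.6 mm².
δ_AB = 16220·260/(1425·102000) = 0.02901 mm
δ_BC = 3620·679/(660.1·102000) = 0.03651 mm
δ_CD = 41220·334/(2230·102000) = 0.06053 mm
δ_DE = 4820·587/(285.6·102000) = 0.09712 mm
δ = Σδ_i = 0.2232 mm.

0.223 mm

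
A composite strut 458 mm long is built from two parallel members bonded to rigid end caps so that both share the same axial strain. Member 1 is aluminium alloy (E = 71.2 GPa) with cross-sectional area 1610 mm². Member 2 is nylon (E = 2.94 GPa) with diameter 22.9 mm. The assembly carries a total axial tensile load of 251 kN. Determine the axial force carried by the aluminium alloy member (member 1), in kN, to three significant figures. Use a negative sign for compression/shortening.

248 kN

A_2 = 411.9 mm².
Equal strain + equilibrium ⇒ each member carries load in proportion to AE: A₁E₁ = 114600000 N, A₂E₂ = 1211000 N, ΣAE = 115800000 N.
F₁ = P·A₁E₁/ΣAE = 251000·114600000/115800000 = 248400 N.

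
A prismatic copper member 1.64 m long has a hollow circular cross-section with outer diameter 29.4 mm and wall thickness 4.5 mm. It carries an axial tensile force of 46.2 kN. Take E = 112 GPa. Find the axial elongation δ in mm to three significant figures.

1.92 mm

A = 352 mm².
δ_mech = NL/(AE) = 46200·1640/(352·112000) = 1.922 mm.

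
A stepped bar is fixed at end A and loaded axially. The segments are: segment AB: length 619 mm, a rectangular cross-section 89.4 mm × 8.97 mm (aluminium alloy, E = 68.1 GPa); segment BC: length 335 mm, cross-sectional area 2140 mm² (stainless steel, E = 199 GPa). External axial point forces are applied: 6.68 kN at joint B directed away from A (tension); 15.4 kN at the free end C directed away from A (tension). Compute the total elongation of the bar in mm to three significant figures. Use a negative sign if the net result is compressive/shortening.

Internal axial forces (sectioning from the free end, tension +): N_BC = 15.4 kN, N_AB = 22.08 kN.
A_AB = 801.9 mm².
δ_AB = 22080·619/(801.9·68100) = 0.2503 mm
δ_BC = 15400·335/(2140·199000) = 0.01211 mm
δ = Σδ_i = 0.2624 mm.

0.262 mm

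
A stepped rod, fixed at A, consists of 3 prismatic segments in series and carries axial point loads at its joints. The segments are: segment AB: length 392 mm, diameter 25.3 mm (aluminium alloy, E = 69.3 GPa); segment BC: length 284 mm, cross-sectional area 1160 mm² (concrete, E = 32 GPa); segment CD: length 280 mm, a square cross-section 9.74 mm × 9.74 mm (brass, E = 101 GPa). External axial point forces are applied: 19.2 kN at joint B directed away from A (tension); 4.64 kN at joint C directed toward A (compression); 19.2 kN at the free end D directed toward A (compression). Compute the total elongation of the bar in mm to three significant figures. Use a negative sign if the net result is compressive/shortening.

-0.796 mm

Internal axial forces (sectioning from the free end, tension +): N_CD = -19.2 kN, N_BC = -23.84 kN, N_AB = -4.64 kN.
A_AB = 502.7 mm².
A_CD = 94.87 mm².
δ_AB = -4640·392/(502.7·69300) = -0.05221 mm
δ_BC = -23840·284/(1160·32000) = -0.1824 mm
δ_CD = -19200·280/(94.87·101000) = -0.5611 mm
δ = Σδ_i = -0.7957 mm.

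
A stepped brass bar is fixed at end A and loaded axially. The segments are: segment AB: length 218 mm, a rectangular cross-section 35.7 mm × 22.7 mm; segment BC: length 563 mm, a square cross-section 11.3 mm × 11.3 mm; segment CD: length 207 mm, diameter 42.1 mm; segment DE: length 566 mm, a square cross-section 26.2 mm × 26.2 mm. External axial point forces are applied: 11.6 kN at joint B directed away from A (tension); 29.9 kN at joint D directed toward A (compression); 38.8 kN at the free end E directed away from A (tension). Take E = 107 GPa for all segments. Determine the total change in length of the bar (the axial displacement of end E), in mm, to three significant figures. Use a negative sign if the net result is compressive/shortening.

0.730 mm

Internal axial forces (sectioning from the free end, tension +): N_DE = 38.8 kN, N_CD = 8.9 kN, N_BC = 8.9 kN, N_AB = 20.5 kN.
A_AB = 810.4 mm².
A_BC = 127.7 mm².
A_CD = 1392 mm².
A_DE = 686.4 mm².
δ_AB = 20500·218/(810.4·107000) = 0.05154 mm
δ_BC = 8900·563/(127.7·107000) = 0.3667 mm
δ_CD = 8900·207/(1392·107000) = 0.01237 mm
δ_DE = 38800·566/(686.4·107000) = 0.299 mm
δ = Σδ_i = 0.7296 mm.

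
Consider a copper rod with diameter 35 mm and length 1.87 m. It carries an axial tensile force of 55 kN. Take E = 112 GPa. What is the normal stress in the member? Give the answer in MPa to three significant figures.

A = 962.1 mm².
σ = N/A = 55000/962.1 = 57.17 MPa.

57.2 MPa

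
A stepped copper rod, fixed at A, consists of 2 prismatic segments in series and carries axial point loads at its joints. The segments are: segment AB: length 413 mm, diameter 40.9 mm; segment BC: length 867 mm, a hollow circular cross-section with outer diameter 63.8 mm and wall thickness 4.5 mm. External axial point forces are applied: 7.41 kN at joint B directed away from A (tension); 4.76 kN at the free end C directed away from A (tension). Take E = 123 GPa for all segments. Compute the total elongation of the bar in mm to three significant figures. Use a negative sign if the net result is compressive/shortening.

0.0711 mm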